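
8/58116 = 2/14529 = 0.00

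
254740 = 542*470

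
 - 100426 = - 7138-93288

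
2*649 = 1298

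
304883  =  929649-624766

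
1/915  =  1/915=0.00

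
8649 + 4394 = 13043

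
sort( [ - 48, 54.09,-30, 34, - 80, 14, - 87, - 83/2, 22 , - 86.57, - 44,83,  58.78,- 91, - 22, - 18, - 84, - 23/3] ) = [ - 91,  -  87, - 86.57, - 84, - 80, - 48, - 44  ,-83/2, - 30, - 22, - 18 , - 23/3,14, 22, 34,54.09 , 58.78,83]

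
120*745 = 89400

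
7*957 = 6699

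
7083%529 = 206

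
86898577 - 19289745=67608832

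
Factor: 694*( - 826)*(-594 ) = 2^3*3^3 *7^1*11^1 * 59^1 * 347^1 = 340506936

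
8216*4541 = 37308856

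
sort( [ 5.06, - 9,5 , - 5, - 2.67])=[ - 9, - 5, - 2.67, 5, 5.06]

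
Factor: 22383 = 3^3 * 829^1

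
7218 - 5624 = 1594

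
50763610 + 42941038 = 93704648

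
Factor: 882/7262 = 3^2*7^2*3631^( - 1)=441/3631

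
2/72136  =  1/36068 = 0.00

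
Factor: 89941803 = 3^1 * 7^3 * 87407^1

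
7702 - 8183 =  -  481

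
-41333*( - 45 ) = 1859985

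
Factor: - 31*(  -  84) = 2604 = 2^2*3^1*7^1*31^1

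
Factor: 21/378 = 1/18 = 2^(- 1 ) * 3^( - 2)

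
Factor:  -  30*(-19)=2^1 * 3^1*5^1*19^1  =  570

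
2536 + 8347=10883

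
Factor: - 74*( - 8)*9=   2^4*3^2*37^1 = 5328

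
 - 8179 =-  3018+  -  5161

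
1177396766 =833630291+343766475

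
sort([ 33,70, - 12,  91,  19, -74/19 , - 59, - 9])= [-59, -12 , - 9, - 74/19, 19, 33,70,  91]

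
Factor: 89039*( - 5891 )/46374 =-524528749/46374 = - 2^( - 1)*3^( - 1 )*43^1*59^(-1) * 131^ (-1)*137^1*269^1 * 331^1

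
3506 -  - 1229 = 4735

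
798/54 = 14 + 7/9 = 14.78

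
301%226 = 75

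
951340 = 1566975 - 615635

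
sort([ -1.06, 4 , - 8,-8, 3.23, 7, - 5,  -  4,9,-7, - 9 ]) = [ - 9, - 8, - 8 , - 7, - 5 ,  -  4, -1.06, 3.23, 4,7,9]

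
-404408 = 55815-460223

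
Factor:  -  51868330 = -2^1*5^1*5186833^1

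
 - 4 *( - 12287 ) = 49148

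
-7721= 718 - 8439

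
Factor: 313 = 313^1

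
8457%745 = 262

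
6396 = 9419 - 3023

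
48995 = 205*239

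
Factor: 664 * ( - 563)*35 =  - 2^3  *  5^1*7^1 * 83^1*563^1 = -13084120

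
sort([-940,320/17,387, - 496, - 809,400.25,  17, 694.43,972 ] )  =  [-940, -809 , -496, 17, 320/17,387, 400.25, 694.43,972 ]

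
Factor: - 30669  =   - 3^1*10223^1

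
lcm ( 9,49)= 441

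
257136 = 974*264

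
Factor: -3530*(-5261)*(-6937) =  -2^1*5^1*7^1*353^1*991^1*5261^1 = -128829316210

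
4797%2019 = 759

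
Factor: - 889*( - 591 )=3^1*7^1*127^1  *  197^1 = 525399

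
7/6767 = 7/6767 = 0.00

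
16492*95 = 1566740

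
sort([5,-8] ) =[ - 8, 5 ]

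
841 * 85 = 71485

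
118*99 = 11682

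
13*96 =1248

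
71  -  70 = 1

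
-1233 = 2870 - 4103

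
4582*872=3995504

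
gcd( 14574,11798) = 694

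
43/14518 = 43/14518 = 0.00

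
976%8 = 0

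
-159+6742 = 6583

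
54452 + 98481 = 152933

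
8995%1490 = 55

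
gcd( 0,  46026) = 46026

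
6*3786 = 22716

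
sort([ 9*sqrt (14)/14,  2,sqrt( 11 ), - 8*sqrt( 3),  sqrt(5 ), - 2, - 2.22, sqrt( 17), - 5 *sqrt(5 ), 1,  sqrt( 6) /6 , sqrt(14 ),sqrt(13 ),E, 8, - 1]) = [ - 8* sqrt( 3 ),-5*sqrt ( 5 ), - 2.22, - 2, - 1,sqrt ( 6 )/6,1, 2, sqrt(5),9*sqrt(14 )/14, E,sqrt( 11 ),sqrt(13 ),sqrt( 14 ),sqrt(17 ),8]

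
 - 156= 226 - 382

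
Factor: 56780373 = 3^1*13^1*1455907^1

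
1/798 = 1/798  =  0.00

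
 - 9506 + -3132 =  - 12638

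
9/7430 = 9/7430   =  0.00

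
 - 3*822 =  - 2466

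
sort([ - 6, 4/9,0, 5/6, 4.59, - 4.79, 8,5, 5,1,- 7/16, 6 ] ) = [ - 6, - 4.79, - 7/16,0,4/9, 5/6 , 1, 4.59,5, 5, 6, 8 ] 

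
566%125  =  66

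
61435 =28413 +33022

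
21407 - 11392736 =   -  11371329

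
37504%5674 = 3460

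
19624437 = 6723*2919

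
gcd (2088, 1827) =261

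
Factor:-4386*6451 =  - 2^1*3^1*17^1*43^1*6451^1 = - 28294086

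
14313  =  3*4771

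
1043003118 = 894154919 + 148848199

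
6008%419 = 142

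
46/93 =46/93=0.49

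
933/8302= 933/8302 = 0.11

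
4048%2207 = 1841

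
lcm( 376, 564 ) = 1128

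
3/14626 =3/14626 = 0.00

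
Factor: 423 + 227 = 650 = 2^1*5^2*13^1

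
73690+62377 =136067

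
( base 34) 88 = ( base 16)118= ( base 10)280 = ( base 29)9J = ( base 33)8G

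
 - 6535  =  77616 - 84151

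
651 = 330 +321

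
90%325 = 90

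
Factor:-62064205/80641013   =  -5^1 * 7^1*17^ ( - 1)*23^( -1)*29^1*31^(-1) * 47^1*1301^1*6653^( - 1)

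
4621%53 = 10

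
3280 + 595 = 3875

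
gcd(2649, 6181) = 883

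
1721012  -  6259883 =-4538871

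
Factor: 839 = 839^1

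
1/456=1/456 = 0.00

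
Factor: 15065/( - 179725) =-5^( - 1)*7^( - 1)*13^( - 1 )*23^1*79^(  -  1)*131^1  =  -3013/35945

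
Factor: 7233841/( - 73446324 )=-2^(- 2 )*3^( - 1)*7^( - 1)*17^( - 1)*19^( - 1 )*307^1 * 2707^( - 1 )*23563^1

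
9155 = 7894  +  1261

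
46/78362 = 23/39181= 0.00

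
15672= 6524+9148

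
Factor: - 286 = - 2^1*11^1 * 13^1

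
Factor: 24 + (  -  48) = - 24 = -  2^3*3^1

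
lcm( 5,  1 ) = 5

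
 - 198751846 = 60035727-258787573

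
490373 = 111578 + 378795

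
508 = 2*254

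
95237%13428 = 1241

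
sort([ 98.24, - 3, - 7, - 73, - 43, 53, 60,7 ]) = [ - 73, - 43, - 7, - 3, 7,  53,60, 98.24 ]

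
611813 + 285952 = 897765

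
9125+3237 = 12362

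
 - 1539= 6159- 7698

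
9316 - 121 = 9195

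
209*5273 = 1102057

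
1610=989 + 621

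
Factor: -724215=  - 3^1*5^1*48281^1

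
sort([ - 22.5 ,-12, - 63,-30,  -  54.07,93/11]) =[ -63, - 54.07, - 30,  -  22.5, - 12, 93/11]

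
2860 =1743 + 1117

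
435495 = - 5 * (-87099) 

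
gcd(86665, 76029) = 1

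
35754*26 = 929604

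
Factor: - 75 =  - 3^1*5^2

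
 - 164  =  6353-6517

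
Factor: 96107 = 11^1*8737^1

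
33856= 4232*8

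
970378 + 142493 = 1112871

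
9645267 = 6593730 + 3051537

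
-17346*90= - 1561140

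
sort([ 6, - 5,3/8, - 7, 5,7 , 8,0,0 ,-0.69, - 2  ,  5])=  [- 7, - 5, - 2,-0.69,0,0,3/8, 5, 5,6,7,8]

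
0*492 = 0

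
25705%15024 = 10681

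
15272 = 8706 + 6566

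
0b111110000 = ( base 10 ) 496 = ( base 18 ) 19A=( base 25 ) JL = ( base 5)3441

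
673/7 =673/7 = 96.14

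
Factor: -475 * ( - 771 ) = 366225 = 3^1 * 5^2*19^1 *257^1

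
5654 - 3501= 2153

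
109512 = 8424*13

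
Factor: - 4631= - 11^1*421^1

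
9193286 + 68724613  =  77917899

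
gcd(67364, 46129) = 1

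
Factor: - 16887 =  -3^1*13^1*433^1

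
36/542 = 18/271  =  0.07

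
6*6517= 39102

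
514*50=25700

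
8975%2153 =363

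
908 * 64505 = 58570540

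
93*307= 28551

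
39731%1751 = 1209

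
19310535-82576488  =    -  63265953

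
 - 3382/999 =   -  4+614/999 = - 3.39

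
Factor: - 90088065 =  - 3^3*5^1*29^1*23011^1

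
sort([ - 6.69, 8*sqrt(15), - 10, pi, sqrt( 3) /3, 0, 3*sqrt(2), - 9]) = [ - 10, - 9  ,  -  6.69, 0, sqrt( 3) /3,pi, 3*sqrt(2),8 * sqrt( 15)]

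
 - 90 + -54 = -144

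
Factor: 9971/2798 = 2^(-1)*13^2*59^1*1399^( - 1 )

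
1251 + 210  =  1461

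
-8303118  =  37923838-46226956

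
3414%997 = 423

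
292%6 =4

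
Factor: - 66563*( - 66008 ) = 2^3*7^1*37^2*223^1*257^1 = 4393690504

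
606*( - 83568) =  - 50642208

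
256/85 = 3 + 1/85 =3.01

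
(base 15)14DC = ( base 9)6130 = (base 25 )747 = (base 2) 1000110000010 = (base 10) 4482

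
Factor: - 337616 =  - 2^4*21101^1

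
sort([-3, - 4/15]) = [-3 , - 4/15]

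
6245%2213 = 1819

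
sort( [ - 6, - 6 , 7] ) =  [ -6, - 6,7] 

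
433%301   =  132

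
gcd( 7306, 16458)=26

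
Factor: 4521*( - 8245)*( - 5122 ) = 2^1*3^1 * 5^1 * 11^1*13^1 * 17^1*97^1*137^1*197^1 = 190925853690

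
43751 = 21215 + 22536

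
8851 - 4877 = 3974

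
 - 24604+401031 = 376427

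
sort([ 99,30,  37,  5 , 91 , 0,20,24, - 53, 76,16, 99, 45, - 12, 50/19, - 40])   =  [  -  53 , - 40, - 12,  0, 50/19,  5,16, 20,24,  30, 37 , 45, 76, 91, 99, 99] 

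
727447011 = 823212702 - 95765691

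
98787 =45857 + 52930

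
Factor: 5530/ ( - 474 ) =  - 35/3 = - 3^( - 1 )*5^1*7^1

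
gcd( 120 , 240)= 120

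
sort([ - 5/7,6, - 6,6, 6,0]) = [-6, - 5/7,0,6 , 6, 6 ] 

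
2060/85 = 24 + 4/17 = 24.24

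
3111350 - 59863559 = - 56752209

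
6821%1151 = 1066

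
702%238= 226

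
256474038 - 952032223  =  -695558185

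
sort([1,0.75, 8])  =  [ 0.75, 1,8]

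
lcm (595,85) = 595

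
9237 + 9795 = 19032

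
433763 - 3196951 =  - 2763188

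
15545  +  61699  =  77244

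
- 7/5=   -  2 + 3/5=- 1.40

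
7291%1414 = 221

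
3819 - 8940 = - 5121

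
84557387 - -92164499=176721886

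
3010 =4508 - 1498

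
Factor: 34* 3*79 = 2^1*3^1*17^1*79^1 = 8058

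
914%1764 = 914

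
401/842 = 401/842=0.48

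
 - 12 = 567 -579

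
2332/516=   583/129  =  4.52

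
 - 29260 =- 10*2926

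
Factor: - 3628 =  - 2^2*907^1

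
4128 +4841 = 8969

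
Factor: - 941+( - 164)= - 1105=- 5^1*13^1*17^1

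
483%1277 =483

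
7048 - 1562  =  5486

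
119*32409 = 3856671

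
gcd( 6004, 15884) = 76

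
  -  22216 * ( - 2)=44432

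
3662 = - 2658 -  - 6320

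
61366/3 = 61366/3  =  20455.33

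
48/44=1  +  1/11 = 1.09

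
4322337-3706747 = 615590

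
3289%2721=568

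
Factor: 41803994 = 2^1 * 2137^1*9781^1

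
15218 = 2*7609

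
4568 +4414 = 8982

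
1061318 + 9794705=10856023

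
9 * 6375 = 57375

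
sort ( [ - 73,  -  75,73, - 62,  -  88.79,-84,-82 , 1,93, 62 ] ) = [ - 88.79, - 84, -82,-75 ,-73,  -  62,1, 62, 73, 93 ]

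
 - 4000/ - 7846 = 2000/3923 = 0.51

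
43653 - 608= 43045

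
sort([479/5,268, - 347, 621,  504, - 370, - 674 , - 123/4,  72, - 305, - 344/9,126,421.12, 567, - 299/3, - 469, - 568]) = [ - 674, -568,-469, - 370, - 347, - 305, -299/3 , - 344/9  , - 123/4 , 72,  479/5,126,268,421.12, 504, 567,621]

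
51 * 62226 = 3173526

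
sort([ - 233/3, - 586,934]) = [ - 586 , - 233/3, 934 ] 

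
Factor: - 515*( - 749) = 5^1*7^1*103^1*107^1 = 385735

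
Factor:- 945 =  - 3^3*5^1 * 7^1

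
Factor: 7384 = 2^3 * 13^1*71^1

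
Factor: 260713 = 260713^1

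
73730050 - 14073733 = 59656317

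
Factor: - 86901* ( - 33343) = 2897540043 = 3^1*83^1*349^1*33343^1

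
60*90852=5451120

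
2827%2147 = 680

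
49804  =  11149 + 38655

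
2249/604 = 3 +437/604=3.72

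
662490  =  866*765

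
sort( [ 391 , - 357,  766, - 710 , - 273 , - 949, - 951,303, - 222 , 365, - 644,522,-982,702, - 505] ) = [  -  982, - 951, - 949,-710,  -  644, - 505, - 357, - 273, - 222,303, 365,391,522, 702, 766]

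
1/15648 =1/15648 = 0.00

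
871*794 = 691574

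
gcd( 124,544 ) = 4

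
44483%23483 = 21000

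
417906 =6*69651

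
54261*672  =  36463392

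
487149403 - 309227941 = 177921462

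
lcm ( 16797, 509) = 16797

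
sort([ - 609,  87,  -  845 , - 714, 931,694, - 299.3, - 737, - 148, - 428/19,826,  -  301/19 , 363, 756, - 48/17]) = [ - 845, - 737, - 714, - 609, - 299.3, - 148, - 428/19,-301/19, - 48/17, 87, 363, 694 , 756 , 826, 931 ] 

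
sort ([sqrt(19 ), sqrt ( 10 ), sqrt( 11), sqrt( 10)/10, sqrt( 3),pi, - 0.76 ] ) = [-0.76,sqrt( 10)/10,sqrt( 3),pi,sqrt( 10),sqrt(11 ), sqrt(19 ) ] 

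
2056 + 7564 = 9620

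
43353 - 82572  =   - 39219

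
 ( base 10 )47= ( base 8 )57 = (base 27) 1k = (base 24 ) 1N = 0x2F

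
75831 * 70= 5308170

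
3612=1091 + 2521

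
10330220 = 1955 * 5284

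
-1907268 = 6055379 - 7962647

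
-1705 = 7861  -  9566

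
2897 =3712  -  815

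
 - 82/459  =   - 1+ 377/459 = - 0.18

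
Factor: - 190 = -2^1 * 5^1*19^1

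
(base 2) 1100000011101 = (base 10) 6173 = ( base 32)60t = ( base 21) dkk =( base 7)23666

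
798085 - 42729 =755356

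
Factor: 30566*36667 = 2^1 * 17^1*29^1 * 31^1*37^1 * 991^1  =  1120763522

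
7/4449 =7/4449 = 0.00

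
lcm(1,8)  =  8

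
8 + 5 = 13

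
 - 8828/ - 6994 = 1 + 917/3497 = 1.26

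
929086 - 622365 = 306721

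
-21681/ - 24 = 903 + 3/8 = 903.38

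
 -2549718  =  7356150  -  9905868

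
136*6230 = 847280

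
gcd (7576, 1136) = 8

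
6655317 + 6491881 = 13147198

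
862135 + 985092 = 1847227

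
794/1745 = 794/1745 = 0.46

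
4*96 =384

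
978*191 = 186798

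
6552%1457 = 724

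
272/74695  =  272/74695 = 0.00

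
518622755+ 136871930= 655494685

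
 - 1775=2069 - 3844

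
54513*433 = 23604129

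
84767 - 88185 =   -  3418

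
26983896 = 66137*408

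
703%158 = 71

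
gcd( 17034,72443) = 1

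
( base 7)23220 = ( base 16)1737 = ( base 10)5943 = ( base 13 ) 2922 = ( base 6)43303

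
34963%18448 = 16515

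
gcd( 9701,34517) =1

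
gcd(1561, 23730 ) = 7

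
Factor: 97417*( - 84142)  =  -8196861214 = -2^1 * 61^1*1597^1*42071^1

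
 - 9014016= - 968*9312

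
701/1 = 701 = 701.00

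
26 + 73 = 99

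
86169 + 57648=143817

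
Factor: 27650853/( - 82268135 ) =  - 3^2 * 5^( - 1)*23^1*31^2*139^1*16453627^( - 1 )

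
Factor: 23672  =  2^3 * 11^1*269^1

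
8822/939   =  9 + 371/939=9.40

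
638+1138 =1776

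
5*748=3740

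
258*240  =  61920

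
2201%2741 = 2201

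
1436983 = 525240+911743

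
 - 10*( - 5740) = 57400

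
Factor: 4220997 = 3^1*11^1*37^1*3457^1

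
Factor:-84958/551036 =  - 2^ ( - 1) * 107^1*347^( - 1) = - 107/694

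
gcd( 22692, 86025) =93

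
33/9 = 3 +2/3= 3.67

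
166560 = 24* 6940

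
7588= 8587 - 999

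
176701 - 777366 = -600665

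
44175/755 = 8835/151 = 58.51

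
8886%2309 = 1959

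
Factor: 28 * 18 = 2^3*3^2*7^1 = 504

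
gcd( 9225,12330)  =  45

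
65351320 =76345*856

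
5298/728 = 2649/364 = 7.28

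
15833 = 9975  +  5858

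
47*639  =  30033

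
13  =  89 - 76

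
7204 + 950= 8154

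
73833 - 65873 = 7960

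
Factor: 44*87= 2^2*3^1*11^1*29^1 = 3828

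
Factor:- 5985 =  - 3^2*5^1*7^1 * 19^1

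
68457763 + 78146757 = 146604520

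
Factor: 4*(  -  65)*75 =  - 2^2*3^1 * 5^3*13^1=- 19500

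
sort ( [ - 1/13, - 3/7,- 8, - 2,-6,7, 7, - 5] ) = [ - 8  ,-6, - 5, - 2, - 3/7 , - 1/13,7,7] 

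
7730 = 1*7730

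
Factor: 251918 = 2^1*125959^1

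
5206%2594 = 18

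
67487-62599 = 4888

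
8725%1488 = 1285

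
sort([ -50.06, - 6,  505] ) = [-50.06,  -  6,  505]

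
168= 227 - 59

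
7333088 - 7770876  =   - 437788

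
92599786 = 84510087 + 8089699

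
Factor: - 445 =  - 5^1*89^1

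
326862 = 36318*9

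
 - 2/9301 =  - 2/9301 = - 0.00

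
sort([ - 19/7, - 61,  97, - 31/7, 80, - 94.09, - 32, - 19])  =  [ - 94.09, - 61, - 32, - 19 , - 31/7,-19/7,80, 97]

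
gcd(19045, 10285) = 5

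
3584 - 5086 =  -1502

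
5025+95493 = 100518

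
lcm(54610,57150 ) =2457450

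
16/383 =16/383 = 0.04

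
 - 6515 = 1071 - 7586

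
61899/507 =20633/169 = 122.09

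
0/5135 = 0 = 0.00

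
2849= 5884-3035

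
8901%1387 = 579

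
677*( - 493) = -333761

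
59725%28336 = 3053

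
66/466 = 33/233 = 0.14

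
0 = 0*64525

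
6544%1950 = 694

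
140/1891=140/1891 = 0.07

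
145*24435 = 3543075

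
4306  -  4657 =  - 351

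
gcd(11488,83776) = 32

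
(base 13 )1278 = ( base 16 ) A4A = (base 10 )2634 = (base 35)259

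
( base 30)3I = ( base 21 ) 53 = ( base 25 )48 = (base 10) 108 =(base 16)6C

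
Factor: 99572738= 2^1*49786369^1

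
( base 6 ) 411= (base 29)56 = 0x97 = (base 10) 151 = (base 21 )74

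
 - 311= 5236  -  5547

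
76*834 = 63384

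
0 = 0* 810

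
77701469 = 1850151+75851318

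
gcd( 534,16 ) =2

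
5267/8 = 5267/8= 658.38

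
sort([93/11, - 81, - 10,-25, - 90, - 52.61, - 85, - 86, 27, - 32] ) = [  -  90, - 86,  -  85, - 81, - 52.61, - 32,-25, - 10, 93/11, 27]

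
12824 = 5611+7213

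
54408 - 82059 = - 27651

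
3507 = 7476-3969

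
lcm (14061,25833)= 1110819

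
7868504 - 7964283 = - 95779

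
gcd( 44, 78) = 2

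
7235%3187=861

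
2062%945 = 172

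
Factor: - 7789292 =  - 2^2*7^1*283^1*983^1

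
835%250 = 85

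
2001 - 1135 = 866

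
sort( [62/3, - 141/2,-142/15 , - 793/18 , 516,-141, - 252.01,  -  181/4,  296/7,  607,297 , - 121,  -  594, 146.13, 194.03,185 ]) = [  -  594, - 252.01,- 141, - 121, - 141/2, - 181/4, - 793/18,  -  142/15,62/3, 296/7, 146.13,185, 194.03,297,516, 607 ]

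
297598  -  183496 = 114102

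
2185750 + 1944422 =4130172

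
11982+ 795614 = 807596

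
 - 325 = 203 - 528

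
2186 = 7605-5419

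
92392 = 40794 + 51598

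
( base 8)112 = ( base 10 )74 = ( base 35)24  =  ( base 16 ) 4A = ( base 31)2C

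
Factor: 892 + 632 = 1524 = 2^2*3^1*127^1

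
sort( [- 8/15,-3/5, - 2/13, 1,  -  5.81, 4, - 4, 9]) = [-5.81, - 4,-3/5,  -  8/15,-2/13, 1,  4, 9 ]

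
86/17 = 86/17 = 5.06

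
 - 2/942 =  - 1 + 470/471 = - 0.00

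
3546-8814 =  - 5268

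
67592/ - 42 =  - 4828/3=- 1609.33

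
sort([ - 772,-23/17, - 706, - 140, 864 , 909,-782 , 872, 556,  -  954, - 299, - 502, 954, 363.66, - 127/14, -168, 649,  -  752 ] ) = [ - 954 , - 782, - 772, - 752,- 706,-502,-299, - 168, - 140,-127/14, - 23/17, 363.66 , 556, 649, 864 , 872,909, 954 ]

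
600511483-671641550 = -71130067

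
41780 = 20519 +21261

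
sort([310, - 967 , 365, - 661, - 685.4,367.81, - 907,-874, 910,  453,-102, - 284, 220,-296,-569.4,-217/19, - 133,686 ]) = [-967 , - 907, - 874, - 685.4,  -  661, -569.4,  -  296,-284, - 133, - 102,  -  217/19,220 , 310,365,367.81, 453, 686,910]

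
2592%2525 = 67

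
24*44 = 1056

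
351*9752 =3422952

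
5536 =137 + 5399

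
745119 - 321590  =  423529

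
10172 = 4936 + 5236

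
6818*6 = 40908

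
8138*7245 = 58959810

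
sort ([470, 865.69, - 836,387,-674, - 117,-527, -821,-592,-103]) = [-836,-821, -674,  -  592,-527 ,-117,-103,387,470, 865.69 ]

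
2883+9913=12796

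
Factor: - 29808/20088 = - 46/31 = - 2^1* 23^1*31^( - 1 ) 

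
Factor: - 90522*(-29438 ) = 2^2*3^2 * 41^1*47^1*107^1*359^1 = 2664786636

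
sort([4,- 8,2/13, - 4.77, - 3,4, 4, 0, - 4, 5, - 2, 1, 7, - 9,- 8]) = [ - 9, - 8 , - 8, - 4.77, - 4,-3,-2,0, 2/13 , 1,  4,4,4, 5, 7]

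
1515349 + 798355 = 2313704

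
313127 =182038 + 131089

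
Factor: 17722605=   3^1 * 5^1 * 1181507^1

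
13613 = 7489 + 6124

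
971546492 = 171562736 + 799983756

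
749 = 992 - 243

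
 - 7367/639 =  - 12+301/639= - 11.53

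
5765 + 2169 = 7934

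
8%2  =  0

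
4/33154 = 2/16577 = 0.00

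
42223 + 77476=119699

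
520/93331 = 520/93331 = 0.01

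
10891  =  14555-3664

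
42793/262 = 42793/262 = 163.33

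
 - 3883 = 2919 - 6802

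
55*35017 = 1925935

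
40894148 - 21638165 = 19255983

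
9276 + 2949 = 12225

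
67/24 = 2 + 19/24  =  2.79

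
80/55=16/11 = 1.45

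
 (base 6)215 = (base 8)123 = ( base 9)102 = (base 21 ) 3K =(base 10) 83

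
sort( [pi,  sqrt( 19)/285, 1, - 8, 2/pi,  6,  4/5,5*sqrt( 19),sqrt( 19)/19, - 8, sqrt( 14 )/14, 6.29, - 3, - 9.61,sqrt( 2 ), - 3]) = [ - 9.61, - 8, - 8, - 3, - 3,  sqrt(19)/285,  sqrt( 19 )/19,sqrt( 14) /14,  2/pi, 4/5 , 1, sqrt( 2), pi,6, 6.29,5*sqrt( 19 )]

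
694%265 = 164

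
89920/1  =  89920 = 89920.00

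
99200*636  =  63091200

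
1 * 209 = 209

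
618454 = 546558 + 71896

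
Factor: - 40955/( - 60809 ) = 5^1*7^( -2 )*17^( - 1) * 73^(- 1 )*8191^1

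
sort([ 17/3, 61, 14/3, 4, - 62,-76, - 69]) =[-76, - 69, - 62, 4, 14/3,17/3, 61]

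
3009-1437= 1572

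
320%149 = 22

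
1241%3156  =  1241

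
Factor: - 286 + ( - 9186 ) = - 2^8*37^1 = -9472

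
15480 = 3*5160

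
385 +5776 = 6161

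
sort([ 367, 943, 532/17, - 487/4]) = [ - 487/4, 532/17,  367,943 ]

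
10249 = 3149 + 7100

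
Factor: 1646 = 2^1*823^1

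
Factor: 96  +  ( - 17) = 79 = 79^1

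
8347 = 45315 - 36968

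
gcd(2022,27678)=6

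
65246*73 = 4762958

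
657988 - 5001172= - 4343184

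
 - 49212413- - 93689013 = 44476600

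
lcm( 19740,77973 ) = 1559460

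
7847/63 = 124+5/9 = 124.56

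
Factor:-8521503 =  - 3^1*1471^1*1931^1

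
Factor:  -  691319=-97^1 * 7127^1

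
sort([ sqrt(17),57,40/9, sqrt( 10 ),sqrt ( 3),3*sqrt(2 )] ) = [sqrt(3 ),sqrt(10 ), sqrt(17), 3 * sqrt(2 ),40/9, 57]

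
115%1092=115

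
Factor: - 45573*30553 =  - 3^1*11^1*1381^1*30553^1 = -1392391869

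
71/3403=71/3403  =  0.02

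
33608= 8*4201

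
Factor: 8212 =2^2*2053^1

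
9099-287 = 8812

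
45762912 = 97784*468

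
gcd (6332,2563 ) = 1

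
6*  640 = 3840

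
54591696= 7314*7464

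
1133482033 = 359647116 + 773834917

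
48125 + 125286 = 173411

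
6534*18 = 117612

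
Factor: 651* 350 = 227850 =2^1*3^1*5^2* 7^2 *31^1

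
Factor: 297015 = 3^1*5^1*19801^1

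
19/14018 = 19/14018 = 0.00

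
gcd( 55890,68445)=405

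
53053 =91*583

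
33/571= 33/571=0.06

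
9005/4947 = 9005/4947 = 1.82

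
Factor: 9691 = 11^1 * 881^1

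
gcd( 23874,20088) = 6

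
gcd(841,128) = 1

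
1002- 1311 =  - 309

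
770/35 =22 = 22.00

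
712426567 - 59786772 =652639795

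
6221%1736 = 1013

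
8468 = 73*116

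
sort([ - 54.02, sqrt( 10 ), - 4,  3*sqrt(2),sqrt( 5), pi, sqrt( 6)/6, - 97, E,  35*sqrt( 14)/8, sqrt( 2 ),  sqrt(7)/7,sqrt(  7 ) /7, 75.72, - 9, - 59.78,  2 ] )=[ - 97, - 59.78,- 54.02, - 9, - 4,sqrt( 7) /7,  sqrt( 7)/7,sqrt( 6) /6, sqrt( 2), 2, sqrt( 5), E, pi , sqrt( 10 ), 3 * sqrt( 2), 35*sqrt( 14) /8 , 75.72]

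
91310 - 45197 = 46113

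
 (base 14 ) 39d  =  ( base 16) 2d7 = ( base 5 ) 10402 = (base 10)727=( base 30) O7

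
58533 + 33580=92113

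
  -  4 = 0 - 4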